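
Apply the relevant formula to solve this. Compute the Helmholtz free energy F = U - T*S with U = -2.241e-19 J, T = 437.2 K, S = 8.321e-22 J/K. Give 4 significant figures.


Step 1: T*S = 437.2 * 8.321e-22 = 3.638e-19 J
Step 2: F = U - T*S = -2.241e-19 - 3.638e-19
Step 3: F = -5.879e-19 J

-5.879e-19


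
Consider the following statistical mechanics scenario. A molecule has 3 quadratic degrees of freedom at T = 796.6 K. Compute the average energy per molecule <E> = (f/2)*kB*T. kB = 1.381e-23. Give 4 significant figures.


Step 1: f/2 = 3/2 = 1.5
Step 2: kB*T = 1.381e-23 * 796.6 = 1.1e-20
Step 3: <E> = 1.5 * 1.1e-20 = 1.65e-20 J

1.65e-20


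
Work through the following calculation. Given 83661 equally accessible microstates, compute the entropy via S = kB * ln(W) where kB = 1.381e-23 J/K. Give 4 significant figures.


Step 1: ln(W) = ln(83661) = 11.33
Step 2: S = kB * ln(W) = 1.381e-23 * 11.33
Step 3: S = 1.565e-22 J/K

1.565e-22


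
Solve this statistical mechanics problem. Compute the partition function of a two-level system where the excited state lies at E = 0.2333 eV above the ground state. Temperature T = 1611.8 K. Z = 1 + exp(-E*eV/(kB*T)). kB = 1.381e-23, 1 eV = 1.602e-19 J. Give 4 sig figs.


Step 1: Compute beta*E = E*eV/(kB*T) = 0.2333*1.602e-19/(1.381e-23*1611.8) = 1.679
Step 2: exp(-beta*E) = exp(-1.679) = 0.1865
Step 3: Z = 1 + 0.1865 = 1.187

1.187


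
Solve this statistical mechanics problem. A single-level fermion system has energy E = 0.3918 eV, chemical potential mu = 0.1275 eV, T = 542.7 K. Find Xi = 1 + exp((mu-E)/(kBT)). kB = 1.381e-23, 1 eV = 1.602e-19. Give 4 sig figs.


Step 1: (mu - E) = 0.1275 - 0.3918 = -0.2643 eV
Step 2: x = (mu-E)*eV/(kB*T) = -0.2643*1.602e-19/(1.381e-23*542.7) = -5.649
Step 3: exp(x) = 0.003519
Step 4: Xi = 1 + 0.003519 = 1.004

1.004


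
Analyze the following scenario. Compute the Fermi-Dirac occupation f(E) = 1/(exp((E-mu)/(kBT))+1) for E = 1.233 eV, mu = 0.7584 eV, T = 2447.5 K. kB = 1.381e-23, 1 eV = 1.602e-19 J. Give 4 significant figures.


Step 1: (E - mu) = 1.233 - 0.7584 = 0.4746 eV
Step 2: Convert: (E-mu)*eV = 7.603e-20 J
Step 3: x = (E-mu)*eV/(kB*T) = 2.249
Step 4: f = 1/(exp(2.249)+1) = 0.0954

0.0954


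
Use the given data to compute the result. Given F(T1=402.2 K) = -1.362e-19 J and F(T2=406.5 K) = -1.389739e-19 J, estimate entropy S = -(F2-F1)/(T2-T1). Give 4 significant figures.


Step 1: dF = F2 - F1 = -1.389739e-19 - (-1.362e-19) = -2.7739e-21 J
Step 2: dT = T2 - T1 = 406.5 - 402.2 = 4.3 K
Step 3: S = -dF/dT = -(-2.7739e-21)/4.3 = 6.451e-22 J/K

6.451e-22


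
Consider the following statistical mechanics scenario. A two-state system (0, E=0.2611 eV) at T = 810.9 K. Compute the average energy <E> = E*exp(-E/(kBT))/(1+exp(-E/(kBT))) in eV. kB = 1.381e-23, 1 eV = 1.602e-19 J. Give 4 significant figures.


Step 1: beta*E = 0.2611*1.602e-19/(1.381e-23*810.9) = 3.735
Step 2: exp(-beta*E) = 0.02387
Step 3: <E> = 0.2611*0.02387/(1+0.02387) = 0.006087 eV

0.006087


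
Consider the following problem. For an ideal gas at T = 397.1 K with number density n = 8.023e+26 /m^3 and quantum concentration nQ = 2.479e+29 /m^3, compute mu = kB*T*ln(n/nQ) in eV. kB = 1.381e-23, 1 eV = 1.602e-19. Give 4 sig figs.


Step 1: n/nQ = 8.023e+26/2.479e+29 = 0.003236
Step 2: ln(n/nQ) = -5.733
Step 3: mu = kB*T*ln(n/nQ) = 5.484e-21*-5.733 = -3.144e-20 J
Step 4: Convert to eV: -3.144e-20/1.602e-19 = -0.1963 eV

-0.1963


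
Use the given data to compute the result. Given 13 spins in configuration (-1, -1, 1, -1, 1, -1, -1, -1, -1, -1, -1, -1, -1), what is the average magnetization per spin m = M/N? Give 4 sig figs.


Step 1: Count up spins (+1): 2, down spins (-1): 11
Step 2: Total magnetization M = 2 - 11 = -9
Step 3: m = M/N = -9/13 = -0.6923

-0.6923


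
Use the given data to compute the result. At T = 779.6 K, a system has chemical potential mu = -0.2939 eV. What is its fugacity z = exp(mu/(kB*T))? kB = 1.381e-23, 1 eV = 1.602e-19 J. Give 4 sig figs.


Step 1: Convert mu to Joules: -0.2939*1.602e-19 = -4.708e-20 J
Step 2: kB*T = 1.381e-23*779.6 = 1.077e-20 J
Step 3: mu/(kB*T) = -4.373
Step 4: z = exp(-4.373) = 0.01261

0.01261


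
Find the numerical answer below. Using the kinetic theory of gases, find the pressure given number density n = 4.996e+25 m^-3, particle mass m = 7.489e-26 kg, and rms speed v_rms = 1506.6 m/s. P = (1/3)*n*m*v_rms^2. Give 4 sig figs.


Step 1: v_rms^2 = 1506.6^2 = 2.27e+06
Step 2: n*m = 4.996e+25*7.489e-26 = 3.742
Step 3: P = (1/3)*3.742*2.27e+06 = 2.831e+06 Pa

2.831e+06


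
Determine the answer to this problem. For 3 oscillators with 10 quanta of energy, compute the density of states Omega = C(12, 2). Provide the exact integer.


Step 1: Use binomial coefficient C(12, 2)
Step 2: Numerator = 12! / 10!
Step 3: Denominator = 2!
Step 4: Omega = 66

66


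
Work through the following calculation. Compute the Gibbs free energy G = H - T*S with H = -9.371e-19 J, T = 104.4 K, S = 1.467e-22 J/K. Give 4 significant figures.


Step 1: T*S = 104.4 * 1.467e-22 = 1.532e-20 J
Step 2: G = H - T*S = -9.371e-19 - 1.532e-20
Step 3: G = -9.524e-19 J

-9.524e-19


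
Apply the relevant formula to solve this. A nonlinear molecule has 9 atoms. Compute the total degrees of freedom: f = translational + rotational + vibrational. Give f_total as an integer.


Step 1: Translational DOF = 3
Step 2: Rotational DOF (nonlinear) = 3
Step 3: Vibrational DOF = 3*9 - 6 = 21
Step 4: Total = 3 + 3 + 21 = 27

27


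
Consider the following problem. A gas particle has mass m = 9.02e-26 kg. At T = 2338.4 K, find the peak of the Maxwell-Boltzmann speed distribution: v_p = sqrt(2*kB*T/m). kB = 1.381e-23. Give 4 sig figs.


Step 1: Numerator = 2*kB*T = 2*1.381e-23*2338.4 = 6.459e-20
Step 2: Ratio = 6.459e-20 / 9.02e-26 = 7.16e+05
Step 3: v_p = sqrt(7.16e+05) = 846.2 m/s

846.2


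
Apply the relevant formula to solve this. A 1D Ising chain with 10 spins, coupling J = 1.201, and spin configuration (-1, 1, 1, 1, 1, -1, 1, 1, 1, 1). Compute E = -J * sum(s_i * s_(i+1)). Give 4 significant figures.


Step 1: Nearest-neighbor products: -1, 1, 1, 1, -1, -1, 1, 1, 1
Step 2: Sum of products = 3
Step 3: E = -1.201 * 3 = -3.603

-3.603


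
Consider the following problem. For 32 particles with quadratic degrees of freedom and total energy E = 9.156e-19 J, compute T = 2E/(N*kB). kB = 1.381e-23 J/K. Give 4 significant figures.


Step 1: Numerator = 2*E = 2*9.156e-19 = 1.831e-18 J
Step 2: Denominator = N*kB = 32*1.381e-23 = 4.419e-22
Step 3: T = 1.831e-18 / 4.419e-22 = 4144 K

4144


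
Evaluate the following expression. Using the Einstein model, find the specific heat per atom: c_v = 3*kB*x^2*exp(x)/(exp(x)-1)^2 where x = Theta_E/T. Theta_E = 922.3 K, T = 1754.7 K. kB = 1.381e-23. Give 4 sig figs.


Step 1: x = Theta_E/T = 922.3/1754.7 = 0.5256
Step 2: x^2 = 0.2763
Step 3: exp(x) = 1.692
Step 4: c_v = 3*1.381e-23*0.2763*1.692/(1.692-1)^2 = 4.049e-23

4.049e-23


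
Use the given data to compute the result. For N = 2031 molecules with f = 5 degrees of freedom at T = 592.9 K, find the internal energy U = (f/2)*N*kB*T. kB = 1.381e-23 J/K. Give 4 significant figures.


Step 1: f/2 = 5/2 = 2.5
Step 2: N*kB*T = 2031*1.381e-23*592.9 = 1.663e-17
Step 3: U = 2.5 * 1.663e-17 = 4.157e-17 J

4.157e-17


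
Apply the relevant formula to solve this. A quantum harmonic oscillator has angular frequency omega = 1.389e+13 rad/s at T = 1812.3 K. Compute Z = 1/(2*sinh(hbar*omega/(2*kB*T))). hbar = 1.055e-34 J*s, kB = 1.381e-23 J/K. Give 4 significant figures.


Step 1: Compute x = hbar*omega/(kB*T) = 1.055e-34*1.389e+13/(1.381e-23*1812.3) = 0.05855
Step 2: x/2 = 0.02928
Step 3: sinh(x/2) = 0.02928
Step 4: Z = 1/(2*0.02928) = 17.08

17.08


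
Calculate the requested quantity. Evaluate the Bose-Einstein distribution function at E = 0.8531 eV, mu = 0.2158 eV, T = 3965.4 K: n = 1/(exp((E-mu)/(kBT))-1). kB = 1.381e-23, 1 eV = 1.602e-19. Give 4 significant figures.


Step 1: (E - mu) = 0.6373 eV
Step 2: x = (E-mu)*eV/(kB*T) = 0.6373*1.602e-19/(1.381e-23*3965.4) = 1.864
Step 3: exp(x) = 6.452
Step 4: n = 1/(exp(x)-1) = 0.1834

0.1834


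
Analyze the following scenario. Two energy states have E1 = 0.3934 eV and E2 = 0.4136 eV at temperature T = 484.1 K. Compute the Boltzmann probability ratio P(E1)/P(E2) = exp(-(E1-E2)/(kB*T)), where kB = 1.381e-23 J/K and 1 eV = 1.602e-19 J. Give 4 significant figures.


Step 1: Compute energy difference dE = E1 - E2 = 0.3934 - 0.4136 = -0.0202 eV
Step 2: Convert to Joules: dE_J = -0.0202 * 1.602e-19 = -3.236e-21 J
Step 3: Compute exponent = -dE_J / (kB * T) = -(-3.236e-21) / (1.381e-23 * 484.1) = 0.484
Step 4: P(E1)/P(E2) = exp(0.484) = 1.623

1.623


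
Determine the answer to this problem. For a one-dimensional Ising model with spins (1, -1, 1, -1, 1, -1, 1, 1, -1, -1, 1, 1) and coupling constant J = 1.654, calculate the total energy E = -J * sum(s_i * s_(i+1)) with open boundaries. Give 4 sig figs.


Step 1: Nearest-neighbor products: -1, -1, -1, -1, -1, -1, 1, -1, 1, -1, 1
Step 2: Sum of products = -5
Step 3: E = -1.654 * -5 = 8.27

8.27


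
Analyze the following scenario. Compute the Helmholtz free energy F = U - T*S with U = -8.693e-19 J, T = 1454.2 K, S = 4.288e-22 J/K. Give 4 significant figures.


Step 1: T*S = 1454.2 * 4.288e-22 = 6.236e-19 J
Step 2: F = U - T*S = -8.693e-19 - 6.236e-19
Step 3: F = -1.493e-18 J

-1.493e-18


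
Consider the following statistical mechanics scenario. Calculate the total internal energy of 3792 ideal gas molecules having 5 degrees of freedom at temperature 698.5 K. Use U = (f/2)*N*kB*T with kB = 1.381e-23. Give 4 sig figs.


Step 1: f/2 = 5/2 = 2.5
Step 2: N*kB*T = 3792*1.381e-23*698.5 = 3.658e-17
Step 3: U = 2.5 * 3.658e-17 = 9.145e-17 J

9.145e-17


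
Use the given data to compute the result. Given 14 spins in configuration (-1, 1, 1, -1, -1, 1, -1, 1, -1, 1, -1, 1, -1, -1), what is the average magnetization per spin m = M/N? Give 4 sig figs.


Step 1: Count up spins (+1): 6, down spins (-1): 8
Step 2: Total magnetization M = 6 - 8 = -2
Step 3: m = M/N = -2/14 = -0.1429

-0.1429


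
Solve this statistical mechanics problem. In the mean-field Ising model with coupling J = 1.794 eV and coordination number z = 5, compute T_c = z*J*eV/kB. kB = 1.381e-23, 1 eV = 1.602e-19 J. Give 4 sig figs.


Step 1: z*J = 5*1.794 = 8.97 eV
Step 2: Convert to Joules: 8.97*1.602e-19 = 1.437e-18 J
Step 3: T_c = 1.437e-18 / 1.381e-23 = 1.041e+05 K

1.041e+05


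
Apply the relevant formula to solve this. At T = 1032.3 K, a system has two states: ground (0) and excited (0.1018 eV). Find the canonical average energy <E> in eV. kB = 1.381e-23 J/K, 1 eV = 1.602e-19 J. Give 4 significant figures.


Step 1: beta*E = 0.1018*1.602e-19/(1.381e-23*1032.3) = 1.144
Step 2: exp(-beta*E) = 0.3186
Step 3: <E> = 0.1018*0.3186/(1+0.3186) = 0.02459 eV

0.02459


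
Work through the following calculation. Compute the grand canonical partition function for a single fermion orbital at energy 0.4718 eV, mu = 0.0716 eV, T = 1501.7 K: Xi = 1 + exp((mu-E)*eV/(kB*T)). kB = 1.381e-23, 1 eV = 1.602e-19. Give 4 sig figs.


Step 1: (mu - E) = 0.0716 - 0.4718 = -0.4002 eV
Step 2: x = (mu-E)*eV/(kB*T) = -0.4002*1.602e-19/(1.381e-23*1501.7) = -3.091
Step 3: exp(x) = 0.04544
Step 4: Xi = 1 + 0.04544 = 1.045

1.045


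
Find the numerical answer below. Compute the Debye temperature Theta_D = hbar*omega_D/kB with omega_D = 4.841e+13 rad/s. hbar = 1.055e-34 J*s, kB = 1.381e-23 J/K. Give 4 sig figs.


Step 1: hbar*omega_D = 1.055e-34 * 4.841e+13 = 5.107e-21 J
Step 2: Theta_D = 5.107e-21 / 1.381e-23
Step 3: Theta_D = 369.8 K

369.8


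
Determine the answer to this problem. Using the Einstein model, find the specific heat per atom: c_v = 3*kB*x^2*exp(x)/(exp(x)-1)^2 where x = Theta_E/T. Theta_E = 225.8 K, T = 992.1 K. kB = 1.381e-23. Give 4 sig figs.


Step 1: x = Theta_E/T = 225.8/992.1 = 0.2276
Step 2: x^2 = 0.0518
Step 3: exp(x) = 1.256
Step 4: c_v = 3*1.381e-23*0.0518*1.256/(1.256-1)^2 = 4.125e-23

4.125e-23


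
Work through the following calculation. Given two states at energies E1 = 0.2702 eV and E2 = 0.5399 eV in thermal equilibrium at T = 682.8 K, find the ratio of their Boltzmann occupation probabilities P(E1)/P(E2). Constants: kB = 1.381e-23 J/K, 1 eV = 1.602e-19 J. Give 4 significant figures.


Step 1: Compute energy difference dE = E1 - E2 = 0.2702 - 0.5399 = -0.2697 eV
Step 2: Convert to Joules: dE_J = -0.2697 * 1.602e-19 = -4.321e-20 J
Step 3: Compute exponent = -dE_J / (kB * T) = -(-4.321e-20) / (1.381e-23 * 682.8) = 4.582
Step 4: P(E1)/P(E2) = exp(4.582) = 97.71

97.71


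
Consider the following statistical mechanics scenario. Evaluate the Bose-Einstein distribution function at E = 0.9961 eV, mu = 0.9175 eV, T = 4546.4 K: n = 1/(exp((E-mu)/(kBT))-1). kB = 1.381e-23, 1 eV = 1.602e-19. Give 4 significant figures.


Step 1: (E - mu) = 0.0786 eV
Step 2: x = (E-mu)*eV/(kB*T) = 0.0786*1.602e-19/(1.381e-23*4546.4) = 0.2006
Step 3: exp(x) = 1.222
Step 4: n = 1/(exp(x)-1) = 4.503

4.503


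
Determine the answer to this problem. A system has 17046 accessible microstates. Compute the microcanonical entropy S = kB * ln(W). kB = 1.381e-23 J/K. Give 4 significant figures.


Step 1: ln(W) = ln(17046) = 9.744
Step 2: S = kB * ln(W) = 1.381e-23 * 9.744
Step 3: S = 1.346e-22 J/K

1.346e-22


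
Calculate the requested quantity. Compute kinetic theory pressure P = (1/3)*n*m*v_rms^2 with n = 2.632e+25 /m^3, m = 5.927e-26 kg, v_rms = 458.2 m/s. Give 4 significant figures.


Step 1: v_rms^2 = 458.2^2 = 2.099e+05
Step 2: n*m = 2.632e+25*5.927e-26 = 1.56
Step 3: P = (1/3)*1.56*2.099e+05 = 1.092e+05 Pa

1.092e+05


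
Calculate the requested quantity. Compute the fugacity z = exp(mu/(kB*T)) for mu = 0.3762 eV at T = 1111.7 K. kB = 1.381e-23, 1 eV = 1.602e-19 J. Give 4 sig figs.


Step 1: Convert mu to Joules: 0.3762*1.602e-19 = 6.027e-20 J
Step 2: kB*T = 1.381e-23*1111.7 = 1.535e-20 J
Step 3: mu/(kB*T) = 3.926
Step 4: z = exp(3.926) = 50.68

50.68


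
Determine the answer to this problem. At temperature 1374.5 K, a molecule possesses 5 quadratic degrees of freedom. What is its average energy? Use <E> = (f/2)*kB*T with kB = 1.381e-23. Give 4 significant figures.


Step 1: f/2 = 5/2 = 2.5
Step 2: kB*T = 1.381e-23 * 1374.5 = 1.898e-20
Step 3: <E> = 2.5 * 1.898e-20 = 4.745e-20 J

4.745e-20


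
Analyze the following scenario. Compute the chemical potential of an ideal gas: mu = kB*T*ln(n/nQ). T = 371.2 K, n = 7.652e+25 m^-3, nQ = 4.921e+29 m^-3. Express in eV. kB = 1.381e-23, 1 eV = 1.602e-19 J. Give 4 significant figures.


Step 1: n/nQ = 7.652e+25/4.921e+29 = 0.0001555
Step 2: ln(n/nQ) = -8.769
Step 3: mu = kB*T*ln(n/nQ) = 5.126e-21*-8.769 = -4.495e-20 J
Step 4: Convert to eV: -4.495e-20/1.602e-19 = -0.2806 eV

-0.2806


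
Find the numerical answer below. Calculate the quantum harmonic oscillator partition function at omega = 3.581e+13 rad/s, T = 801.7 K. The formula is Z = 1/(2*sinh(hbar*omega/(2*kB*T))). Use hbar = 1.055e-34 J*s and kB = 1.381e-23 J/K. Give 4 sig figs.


Step 1: Compute x = hbar*omega/(kB*T) = 1.055e-34*3.581e+13/(1.381e-23*801.7) = 0.3412
Step 2: x/2 = 0.1706
Step 3: sinh(x/2) = 0.1714
Step 4: Z = 1/(2*0.1714) = 2.916

2.916


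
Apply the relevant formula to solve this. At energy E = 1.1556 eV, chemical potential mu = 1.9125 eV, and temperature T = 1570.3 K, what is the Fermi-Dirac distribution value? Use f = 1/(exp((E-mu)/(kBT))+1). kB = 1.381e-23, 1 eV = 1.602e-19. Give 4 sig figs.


Step 1: (E - mu) = 1.1556 - 1.9125 = -0.7569 eV
Step 2: Convert: (E-mu)*eV = -1.213e-19 J
Step 3: x = (E-mu)*eV/(kB*T) = -5.591
Step 4: f = 1/(exp(-5.591)+1) = 0.9963

0.9963


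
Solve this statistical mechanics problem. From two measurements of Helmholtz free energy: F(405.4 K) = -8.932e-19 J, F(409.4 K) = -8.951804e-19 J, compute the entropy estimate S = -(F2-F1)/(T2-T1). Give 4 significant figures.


Step 1: dF = F2 - F1 = -8.951804e-19 - (-8.932e-19) = -1.9804e-21 J
Step 2: dT = T2 - T1 = 409.4 - 405.4 = 4 K
Step 3: S = -dF/dT = -(-1.9804e-21)/4 = 4.951e-22 J/K

4.951e-22


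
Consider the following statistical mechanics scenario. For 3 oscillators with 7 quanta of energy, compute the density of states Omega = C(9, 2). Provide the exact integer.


Step 1: Use binomial coefficient C(9, 2)
Step 2: Numerator = 9! / 7!
Step 3: Denominator = 2!
Step 4: Omega = 36

36


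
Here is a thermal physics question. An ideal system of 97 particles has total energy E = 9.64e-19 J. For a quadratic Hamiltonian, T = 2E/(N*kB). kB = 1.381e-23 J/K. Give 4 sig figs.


Step 1: Numerator = 2*E = 2*9.64e-19 = 1.928e-18 J
Step 2: Denominator = N*kB = 97*1.381e-23 = 1.34e-21
Step 3: T = 1.928e-18 / 1.34e-21 = 1439 K

1439


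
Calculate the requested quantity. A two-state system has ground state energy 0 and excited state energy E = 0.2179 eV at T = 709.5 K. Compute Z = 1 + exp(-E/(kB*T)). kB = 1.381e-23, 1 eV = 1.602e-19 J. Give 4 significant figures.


Step 1: Compute beta*E = E*eV/(kB*T) = 0.2179*1.602e-19/(1.381e-23*709.5) = 3.563
Step 2: exp(-beta*E) = exp(-3.563) = 0.02836
Step 3: Z = 1 + 0.02836 = 1.028

1.028


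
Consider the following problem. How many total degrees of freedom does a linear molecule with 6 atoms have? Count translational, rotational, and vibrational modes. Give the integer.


Step 1: Translational DOF = 3
Step 2: Rotational DOF (linear) = 2
Step 3: Vibrational DOF = 3*6 - 5 = 13
Step 4: Total = 3 + 2 + 13 = 18

18


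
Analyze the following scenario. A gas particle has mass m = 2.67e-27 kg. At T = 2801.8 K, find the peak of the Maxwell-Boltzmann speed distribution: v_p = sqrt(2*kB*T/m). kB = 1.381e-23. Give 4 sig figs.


Step 1: Numerator = 2*kB*T = 2*1.381e-23*2801.8 = 7.739e-20
Step 2: Ratio = 7.739e-20 / 2.67e-27 = 2.898e+07
Step 3: v_p = sqrt(2.898e+07) = 5384 m/s

5384


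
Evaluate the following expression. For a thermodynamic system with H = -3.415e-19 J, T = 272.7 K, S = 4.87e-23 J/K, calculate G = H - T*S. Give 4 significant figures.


Step 1: T*S = 272.7 * 4.87e-23 = 1.328e-20 J
Step 2: G = H - T*S = -3.415e-19 - 1.328e-20
Step 3: G = -3.548e-19 J

-3.548e-19


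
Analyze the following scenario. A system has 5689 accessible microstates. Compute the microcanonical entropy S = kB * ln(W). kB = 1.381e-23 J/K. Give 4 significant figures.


Step 1: ln(W) = ln(5689) = 8.646
Step 2: S = kB * ln(W) = 1.381e-23 * 8.646
Step 3: S = 1.194e-22 J/K

1.194e-22


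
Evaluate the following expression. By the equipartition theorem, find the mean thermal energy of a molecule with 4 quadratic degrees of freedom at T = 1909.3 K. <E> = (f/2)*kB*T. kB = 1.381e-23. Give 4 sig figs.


Step 1: f/2 = 4/2 = 2
Step 2: kB*T = 1.381e-23 * 1909.3 = 2.637e-20
Step 3: <E> = 2 * 2.637e-20 = 5.273e-20 J

5.273e-20


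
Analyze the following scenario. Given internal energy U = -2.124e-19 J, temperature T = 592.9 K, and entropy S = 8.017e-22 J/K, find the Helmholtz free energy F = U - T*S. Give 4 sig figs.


Step 1: T*S = 592.9 * 8.017e-22 = 4.753e-19 J
Step 2: F = U - T*S = -2.124e-19 - 4.753e-19
Step 3: F = -6.877e-19 J

-6.877e-19


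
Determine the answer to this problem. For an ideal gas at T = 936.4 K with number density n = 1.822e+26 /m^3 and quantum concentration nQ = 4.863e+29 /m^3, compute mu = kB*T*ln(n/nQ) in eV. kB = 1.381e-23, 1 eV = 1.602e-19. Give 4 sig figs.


Step 1: n/nQ = 1.822e+26/4.863e+29 = 0.0003747
Step 2: ln(n/nQ) = -7.889
Step 3: mu = kB*T*ln(n/nQ) = 1.293e-20*-7.889 = -1.02e-19 J
Step 4: Convert to eV: -1.02e-19/1.602e-19 = -0.6369 eV

-0.6369


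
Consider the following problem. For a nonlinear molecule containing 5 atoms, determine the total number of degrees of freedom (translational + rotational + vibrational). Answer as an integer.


Step 1: Translational DOF = 3
Step 2: Rotational DOF (nonlinear) = 3
Step 3: Vibrational DOF = 3*5 - 6 = 9
Step 4: Total = 3 + 3 + 9 = 15

15


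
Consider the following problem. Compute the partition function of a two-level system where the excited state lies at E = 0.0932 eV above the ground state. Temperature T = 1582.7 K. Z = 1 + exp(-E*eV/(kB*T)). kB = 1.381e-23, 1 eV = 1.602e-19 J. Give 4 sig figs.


Step 1: Compute beta*E = E*eV/(kB*T) = 0.0932*1.602e-19/(1.381e-23*1582.7) = 0.6831
Step 2: exp(-beta*E) = exp(-0.6831) = 0.505
Step 3: Z = 1 + 0.505 = 1.505

1.505


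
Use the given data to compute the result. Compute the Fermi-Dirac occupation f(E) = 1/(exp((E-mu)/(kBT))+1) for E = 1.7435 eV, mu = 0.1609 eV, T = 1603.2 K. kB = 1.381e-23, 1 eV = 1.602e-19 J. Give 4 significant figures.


Step 1: (E - mu) = 1.7435 - 0.1609 = 1.583 eV
Step 2: Convert: (E-mu)*eV = 2.535e-19 J
Step 3: x = (E-mu)*eV/(kB*T) = 11.45
Step 4: f = 1/(exp(11.45)+1) = 1.064e-05

1.064e-05


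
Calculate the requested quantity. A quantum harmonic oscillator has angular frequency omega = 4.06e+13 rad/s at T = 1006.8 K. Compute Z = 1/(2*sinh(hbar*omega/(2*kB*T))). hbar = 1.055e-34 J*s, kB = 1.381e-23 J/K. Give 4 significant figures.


Step 1: Compute x = hbar*omega/(kB*T) = 1.055e-34*4.06e+13/(1.381e-23*1006.8) = 0.3081
Step 2: x/2 = 0.154
Step 3: sinh(x/2) = 0.1546
Step 4: Z = 1/(2*0.1546) = 3.233

3.233


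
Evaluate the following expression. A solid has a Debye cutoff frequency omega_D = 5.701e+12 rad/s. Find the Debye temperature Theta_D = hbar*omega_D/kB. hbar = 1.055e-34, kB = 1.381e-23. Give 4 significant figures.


Step 1: hbar*omega_D = 1.055e-34 * 5.701e+12 = 6.015e-22 J
Step 2: Theta_D = 6.015e-22 / 1.381e-23
Step 3: Theta_D = 43.55 K

43.55


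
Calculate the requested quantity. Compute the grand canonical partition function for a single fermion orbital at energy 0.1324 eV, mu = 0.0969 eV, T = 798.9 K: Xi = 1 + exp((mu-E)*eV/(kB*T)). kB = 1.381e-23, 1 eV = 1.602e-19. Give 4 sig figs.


Step 1: (mu - E) = 0.0969 - 0.1324 = -0.0355 eV
Step 2: x = (mu-E)*eV/(kB*T) = -0.0355*1.602e-19/(1.381e-23*798.9) = -0.5155
Step 3: exp(x) = 0.5972
Step 4: Xi = 1 + 0.5972 = 1.597

1.597


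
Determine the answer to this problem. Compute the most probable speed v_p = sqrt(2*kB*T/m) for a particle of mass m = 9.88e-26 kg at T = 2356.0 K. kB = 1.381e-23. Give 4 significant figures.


Step 1: Numerator = 2*kB*T = 2*1.381e-23*2356.0 = 6.507e-20
Step 2: Ratio = 6.507e-20 / 9.88e-26 = 6.586e+05
Step 3: v_p = sqrt(6.586e+05) = 811.6 m/s

811.6


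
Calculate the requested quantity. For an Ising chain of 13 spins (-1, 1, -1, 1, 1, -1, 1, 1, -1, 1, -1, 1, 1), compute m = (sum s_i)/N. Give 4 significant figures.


Step 1: Count up spins (+1): 8, down spins (-1): 5
Step 2: Total magnetization M = 8 - 5 = 3
Step 3: m = M/N = 3/13 = 0.2308

0.2308


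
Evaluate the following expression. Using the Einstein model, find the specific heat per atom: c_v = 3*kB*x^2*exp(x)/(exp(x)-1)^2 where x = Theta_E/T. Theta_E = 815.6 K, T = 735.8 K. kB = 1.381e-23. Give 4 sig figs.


Step 1: x = Theta_E/T = 815.6/735.8 = 1.108
Step 2: x^2 = 1.229
Step 3: exp(x) = 3.03
Step 4: c_v = 3*1.381e-23*1.229*3.03/(3.03-1)^2 = 3.744e-23

3.744e-23


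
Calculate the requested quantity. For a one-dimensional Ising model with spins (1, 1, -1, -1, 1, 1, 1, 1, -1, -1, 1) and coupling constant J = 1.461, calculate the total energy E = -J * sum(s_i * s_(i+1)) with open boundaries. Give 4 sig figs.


Step 1: Nearest-neighbor products: 1, -1, 1, -1, 1, 1, 1, -1, 1, -1
Step 2: Sum of products = 2
Step 3: E = -1.461 * 2 = -2.922

-2.922


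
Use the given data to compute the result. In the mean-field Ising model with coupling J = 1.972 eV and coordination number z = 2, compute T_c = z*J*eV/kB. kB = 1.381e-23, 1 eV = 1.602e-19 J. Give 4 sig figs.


Step 1: z*J = 2*1.972 = 3.944 eV
Step 2: Convert to Joules: 3.944*1.602e-19 = 6.318e-19 J
Step 3: T_c = 6.318e-19 / 1.381e-23 = 4.575e+04 K

4.575e+04


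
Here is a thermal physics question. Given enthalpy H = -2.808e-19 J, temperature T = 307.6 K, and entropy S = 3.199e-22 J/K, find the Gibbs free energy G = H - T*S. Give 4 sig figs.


Step 1: T*S = 307.6 * 3.199e-22 = 9.84e-20 J
Step 2: G = H - T*S = -2.808e-19 - 9.84e-20
Step 3: G = -3.792e-19 J

-3.792e-19


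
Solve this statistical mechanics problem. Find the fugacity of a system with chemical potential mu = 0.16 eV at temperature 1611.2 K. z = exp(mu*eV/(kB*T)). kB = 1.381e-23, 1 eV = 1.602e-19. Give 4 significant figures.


Step 1: Convert mu to Joules: 0.16*1.602e-19 = 2.563e-20 J
Step 2: kB*T = 1.381e-23*1611.2 = 2.225e-20 J
Step 3: mu/(kB*T) = 1.152
Step 4: z = exp(1.152) = 3.164

3.164


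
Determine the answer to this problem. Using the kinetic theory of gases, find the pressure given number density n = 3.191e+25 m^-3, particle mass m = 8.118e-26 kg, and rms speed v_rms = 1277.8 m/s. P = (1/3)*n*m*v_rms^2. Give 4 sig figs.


Step 1: v_rms^2 = 1277.8^2 = 1.633e+06
Step 2: n*m = 3.191e+25*8.118e-26 = 2.59
Step 3: P = (1/3)*2.59*1.633e+06 = 1.41e+06 Pa

1.41e+06


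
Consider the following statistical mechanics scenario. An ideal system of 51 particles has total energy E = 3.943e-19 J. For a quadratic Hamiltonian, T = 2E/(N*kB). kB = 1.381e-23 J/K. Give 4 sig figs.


Step 1: Numerator = 2*E = 2*3.943e-19 = 7.886e-19 J
Step 2: Denominator = N*kB = 51*1.381e-23 = 7.043e-22
Step 3: T = 7.886e-19 / 7.043e-22 = 1120 K

1120


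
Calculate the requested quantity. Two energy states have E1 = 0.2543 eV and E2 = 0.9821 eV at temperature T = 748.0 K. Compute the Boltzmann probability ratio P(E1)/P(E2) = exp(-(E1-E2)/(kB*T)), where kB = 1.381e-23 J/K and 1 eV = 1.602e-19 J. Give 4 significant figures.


Step 1: Compute energy difference dE = E1 - E2 = 0.2543 - 0.9821 = -0.7278 eV
Step 2: Convert to Joules: dE_J = -0.7278 * 1.602e-19 = -1.166e-19 J
Step 3: Compute exponent = -dE_J / (kB * T) = -(-1.166e-19) / (1.381e-23 * 748.0) = 11.29
Step 4: P(E1)/P(E2) = exp(11.29) = 7.978e+04

7.978e+04


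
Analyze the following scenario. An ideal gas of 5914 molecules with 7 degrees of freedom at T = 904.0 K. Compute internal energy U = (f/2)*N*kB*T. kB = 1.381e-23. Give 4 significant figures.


Step 1: f/2 = 7/2 = 3.5
Step 2: N*kB*T = 5914*1.381e-23*904.0 = 7.383e-17
Step 3: U = 3.5 * 7.383e-17 = 2.584e-16 J

2.584e-16


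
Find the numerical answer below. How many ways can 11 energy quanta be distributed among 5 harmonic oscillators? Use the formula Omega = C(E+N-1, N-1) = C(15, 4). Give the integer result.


Step 1: Use binomial coefficient C(15, 4)
Step 2: Numerator = 15! / 11!
Step 3: Denominator = 4!
Step 4: Omega = 1365

1365


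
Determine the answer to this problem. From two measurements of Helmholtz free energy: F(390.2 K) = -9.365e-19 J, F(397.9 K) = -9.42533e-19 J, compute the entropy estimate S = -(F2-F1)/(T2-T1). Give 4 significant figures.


Step 1: dF = F2 - F1 = -9.42533e-19 - (-9.365e-19) = -6.033e-21 J
Step 2: dT = T2 - T1 = 397.9 - 390.2 = 7.7 K
Step 3: S = -dF/dT = -(-6.033e-21)/7.7 = 7.835e-22 J/K

7.835e-22


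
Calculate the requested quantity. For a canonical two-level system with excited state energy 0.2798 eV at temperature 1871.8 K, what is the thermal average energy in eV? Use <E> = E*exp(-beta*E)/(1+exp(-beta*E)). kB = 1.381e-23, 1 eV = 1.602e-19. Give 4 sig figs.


Step 1: beta*E = 0.2798*1.602e-19/(1.381e-23*1871.8) = 1.734
Step 2: exp(-beta*E) = 0.1766
Step 3: <E> = 0.2798*0.1766/(1+0.1766) = 0.04199 eV

0.04199


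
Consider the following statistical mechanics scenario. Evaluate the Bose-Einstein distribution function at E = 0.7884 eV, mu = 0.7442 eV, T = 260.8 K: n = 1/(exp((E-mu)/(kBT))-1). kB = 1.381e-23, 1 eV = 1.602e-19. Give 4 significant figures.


Step 1: (E - mu) = 0.0442 eV
Step 2: x = (E-mu)*eV/(kB*T) = 0.0442*1.602e-19/(1.381e-23*260.8) = 1.966
Step 3: exp(x) = 7.142
Step 4: n = 1/(exp(x)-1) = 0.1628

0.1628


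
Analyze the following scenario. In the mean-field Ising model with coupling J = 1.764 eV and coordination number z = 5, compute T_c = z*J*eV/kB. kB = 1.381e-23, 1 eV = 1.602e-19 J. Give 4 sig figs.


Step 1: z*J = 5*1.764 = 8.82 eV
Step 2: Convert to Joules: 8.82*1.602e-19 = 1.413e-18 J
Step 3: T_c = 1.413e-18 / 1.381e-23 = 1.023e+05 K

1.023e+05


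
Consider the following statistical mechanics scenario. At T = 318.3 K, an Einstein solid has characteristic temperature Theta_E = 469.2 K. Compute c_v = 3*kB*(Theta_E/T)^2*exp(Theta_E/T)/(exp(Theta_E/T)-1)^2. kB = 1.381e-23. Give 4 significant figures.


Step 1: x = Theta_E/T = 469.2/318.3 = 1.474
Step 2: x^2 = 2.173
Step 3: exp(x) = 4.367
Step 4: c_v = 3*1.381e-23*2.173*4.367/(4.367-1)^2 = 3.468e-23

3.468e-23


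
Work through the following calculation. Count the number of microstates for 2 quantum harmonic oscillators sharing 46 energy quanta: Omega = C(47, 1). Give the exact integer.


Step 1: Use binomial coefficient C(47, 1)
Step 2: Numerator = 47! / 46!
Step 3: Denominator = 1!
Step 4: Omega = 47

47


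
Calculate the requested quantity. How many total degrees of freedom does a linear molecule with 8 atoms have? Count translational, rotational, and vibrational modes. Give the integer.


Step 1: Translational DOF = 3
Step 2: Rotational DOF (linear) = 2
Step 3: Vibrational DOF = 3*8 - 5 = 19
Step 4: Total = 3 + 2 + 19 = 24

24


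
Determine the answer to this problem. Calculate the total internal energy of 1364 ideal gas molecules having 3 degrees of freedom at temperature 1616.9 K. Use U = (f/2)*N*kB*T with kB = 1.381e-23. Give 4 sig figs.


Step 1: f/2 = 3/2 = 1.5
Step 2: N*kB*T = 1364*1.381e-23*1616.9 = 3.046e-17
Step 3: U = 1.5 * 3.046e-17 = 4.569e-17 J

4.569e-17


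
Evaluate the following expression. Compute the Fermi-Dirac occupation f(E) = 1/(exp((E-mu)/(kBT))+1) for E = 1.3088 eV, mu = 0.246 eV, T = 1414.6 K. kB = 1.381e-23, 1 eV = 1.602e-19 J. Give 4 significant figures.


Step 1: (E - mu) = 1.3088 - 0.246 = 1.063 eV
Step 2: Convert: (E-mu)*eV = 1.703e-19 J
Step 3: x = (E-mu)*eV/(kB*T) = 8.715
Step 4: f = 1/(exp(8.715)+1) = 0.000164

0.000164


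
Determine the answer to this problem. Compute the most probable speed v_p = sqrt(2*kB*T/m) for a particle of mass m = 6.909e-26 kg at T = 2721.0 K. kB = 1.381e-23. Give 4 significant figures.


Step 1: Numerator = 2*kB*T = 2*1.381e-23*2721.0 = 7.515e-20
Step 2: Ratio = 7.515e-20 / 6.909e-26 = 1.088e+06
Step 3: v_p = sqrt(1.088e+06) = 1043 m/s

1043


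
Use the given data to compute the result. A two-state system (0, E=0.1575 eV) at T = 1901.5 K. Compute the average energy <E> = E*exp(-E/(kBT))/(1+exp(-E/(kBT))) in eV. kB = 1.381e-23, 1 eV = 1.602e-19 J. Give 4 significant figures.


Step 1: beta*E = 0.1575*1.602e-19/(1.381e-23*1901.5) = 0.9608
Step 2: exp(-beta*E) = 0.3826
Step 3: <E> = 0.1575*0.3826/(1+0.3826) = 0.04358 eV

0.04358


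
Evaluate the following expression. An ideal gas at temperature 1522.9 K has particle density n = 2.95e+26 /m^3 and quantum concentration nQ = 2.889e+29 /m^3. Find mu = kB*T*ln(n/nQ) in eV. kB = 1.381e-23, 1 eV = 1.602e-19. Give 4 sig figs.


Step 1: n/nQ = 2.95e+26/2.889e+29 = 0.001021
Step 2: ln(n/nQ) = -6.887
Step 3: mu = kB*T*ln(n/nQ) = 2.103e-20*-6.887 = -1.448e-19 J
Step 4: Convert to eV: -1.448e-19/1.602e-19 = -0.9041 eV

-0.9041


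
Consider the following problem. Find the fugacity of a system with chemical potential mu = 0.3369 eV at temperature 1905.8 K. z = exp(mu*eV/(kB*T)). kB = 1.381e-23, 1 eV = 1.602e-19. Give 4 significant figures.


Step 1: Convert mu to Joules: 0.3369*1.602e-19 = 5.397e-20 J
Step 2: kB*T = 1.381e-23*1905.8 = 2.632e-20 J
Step 3: mu/(kB*T) = 2.051
Step 4: z = exp(2.051) = 7.773

7.773


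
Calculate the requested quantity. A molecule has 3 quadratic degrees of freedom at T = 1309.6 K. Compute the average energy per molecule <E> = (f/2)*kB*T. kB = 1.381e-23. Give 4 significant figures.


Step 1: f/2 = 3/2 = 1.5
Step 2: kB*T = 1.381e-23 * 1309.6 = 1.809e-20
Step 3: <E> = 1.5 * 1.809e-20 = 2.713e-20 J

2.713e-20


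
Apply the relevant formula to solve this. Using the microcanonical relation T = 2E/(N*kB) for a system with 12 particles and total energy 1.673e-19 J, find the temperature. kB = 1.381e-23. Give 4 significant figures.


Step 1: Numerator = 2*E = 2*1.673e-19 = 3.346e-19 J
Step 2: Denominator = N*kB = 12*1.381e-23 = 1.657e-22
Step 3: T = 3.346e-19 / 1.657e-22 = 2019 K

2019


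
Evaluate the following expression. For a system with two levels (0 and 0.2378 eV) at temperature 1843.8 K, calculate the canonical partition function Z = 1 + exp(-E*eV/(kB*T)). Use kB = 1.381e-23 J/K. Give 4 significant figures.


Step 1: Compute beta*E = E*eV/(kB*T) = 0.2378*1.602e-19/(1.381e-23*1843.8) = 1.496
Step 2: exp(-beta*E) = exp(-1.496) = 0.224
Step 3: Z = 1 + 0.224 = 1.224

1.224


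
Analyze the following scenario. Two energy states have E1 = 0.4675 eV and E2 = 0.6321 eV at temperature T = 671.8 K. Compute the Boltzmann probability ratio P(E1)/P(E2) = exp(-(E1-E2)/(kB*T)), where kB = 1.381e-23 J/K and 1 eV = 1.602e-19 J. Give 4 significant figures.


Step 1: Compute energy difference dE = E1 - E2 = 0.4675 - 0.6321 = -0.1646 eV
Step 2: Convert to Joules: dE_J = -0.1646 * 1.602e-19 = -2.637e-20 J
Step 3: Compute exponent = -dE_J / (kB * T) = -(-2.637e-20) / (1.381e-23 * 671.8) = 2.842
Step 4: P(E1)/P(E2) = exp(2.842) = 17.15

17.15


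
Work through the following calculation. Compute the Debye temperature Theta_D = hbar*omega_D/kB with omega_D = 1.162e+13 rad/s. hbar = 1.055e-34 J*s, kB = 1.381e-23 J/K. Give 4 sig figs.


Step 1: hbar*omega_D = 1.055e-34 * 1.162e+13 = 1.226e-21 J
Step 2: Theta_D = 1.226e-21 / 1.381e-23
Step 3: Theta_D = 88.77 K

88.77


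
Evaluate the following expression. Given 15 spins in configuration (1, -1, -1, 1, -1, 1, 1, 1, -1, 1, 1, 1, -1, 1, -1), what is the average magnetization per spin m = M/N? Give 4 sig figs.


Step 1: Count up spins (+1): 9, down spins (-1): 6
Step 2: Total magnetization M = 9 - 6 = 3
Step 3: m = M/N = 3/15 = 0.2

0.2


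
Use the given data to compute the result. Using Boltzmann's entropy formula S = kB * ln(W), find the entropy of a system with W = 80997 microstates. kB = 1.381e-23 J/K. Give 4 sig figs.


Step 1: ln(W) = ln(80997) = 11.3
Step 2: S = kB * ln(W) = 1.381e-23 * 11.3
Step 3: S = 1.561e-22 J/K

1.561e-22


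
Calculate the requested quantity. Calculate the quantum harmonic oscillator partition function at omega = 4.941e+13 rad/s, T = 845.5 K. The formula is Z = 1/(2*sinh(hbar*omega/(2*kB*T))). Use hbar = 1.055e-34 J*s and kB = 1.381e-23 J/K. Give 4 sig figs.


Step 1: Compute x = hbar*omega/(kB*T) = 1.055e-34*4.941e+13/(1.381e-23*845.5) = 0.4464
Step 2: x/2 = 0.2232
Step 3: sinh(x/2) = 0.2251
Step 4: Z = 1/(2*0.2251) = 2.221

2.221


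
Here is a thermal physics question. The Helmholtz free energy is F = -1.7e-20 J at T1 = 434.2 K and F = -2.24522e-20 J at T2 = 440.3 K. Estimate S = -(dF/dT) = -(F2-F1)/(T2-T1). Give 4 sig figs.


Step 1: dF = F2 - F1 = -2.24522e-20 - (-1.7e-20) = -5.4522e-21 J
Step 2: dT = T2 - T1 = 440.3 - 434.2 = 6.1 K
Step 3: S = -dF/dT = -(-5.4522e-21)/6.1 = 8.938e-22 J/K

8.938e-22


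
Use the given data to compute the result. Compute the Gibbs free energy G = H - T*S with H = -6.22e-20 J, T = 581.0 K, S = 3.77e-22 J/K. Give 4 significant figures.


Step 1: T*S = 581.0 * 3.77e-22 = 2.19e-19 J
Step 2: G = H - T*S = -6.22e-20 - 2.19e-19
Step 3: G = -2.812e-19 J

-2.812e-19


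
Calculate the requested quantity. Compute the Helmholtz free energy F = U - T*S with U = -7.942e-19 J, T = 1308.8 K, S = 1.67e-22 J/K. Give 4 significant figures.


Step 1: T*S = 1308.8 * 1.67e-22 = 2.186e-19 J
Step 2: F = U - T*S = -7.942e-19 - 2.186e-19
Step 3: F = -1.013e-18 J

-1.013e-18


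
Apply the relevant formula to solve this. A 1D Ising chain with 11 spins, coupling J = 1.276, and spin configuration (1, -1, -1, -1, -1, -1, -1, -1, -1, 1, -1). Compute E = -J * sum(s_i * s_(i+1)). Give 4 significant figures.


Step 1: Nearest-neighbor products: -1, 1, 1, 1, 1, 1, 1, 1, -1, -1
Step 2: Sum of products = 4
Step 3: E = -1.276 * 4 = -5.104

-5.104


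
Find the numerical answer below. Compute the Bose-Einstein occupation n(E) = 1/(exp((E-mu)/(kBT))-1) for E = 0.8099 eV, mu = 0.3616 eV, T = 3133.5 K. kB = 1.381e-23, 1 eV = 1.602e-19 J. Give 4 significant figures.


Step 1: (E - mu) = 0.4483 eV
Step 2: x = (E-mu)*eV/(kB*T) = 0.4483*1.602e-19/(1.381e-23*3133.5) = 1.66
Step 3: exp(x) = 5.257
Step 4: n = 1/(exp(x)-1) = 0.2349

0.2349


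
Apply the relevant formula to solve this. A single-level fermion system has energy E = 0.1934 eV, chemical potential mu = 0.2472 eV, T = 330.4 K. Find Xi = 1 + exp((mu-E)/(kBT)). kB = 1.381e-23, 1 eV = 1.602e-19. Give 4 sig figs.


Step 1: (mu - E) = 0.2472 - 0.1934 = 0.0538 eV
Step 2: x = (mu-E)*eV/(kB*T) = 0.0538*1.602e-19/(1.381e-23*330.4) = 1.889
Step 3: exp(x) = 6.612
Step 4: Xi = 1 + 6.612 = 7.612

7.612


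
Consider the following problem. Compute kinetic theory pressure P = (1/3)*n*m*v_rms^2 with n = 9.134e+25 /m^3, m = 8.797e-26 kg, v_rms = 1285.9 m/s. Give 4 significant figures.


Step 1: v_rms^2 = 1285.9^2 = 1.654e+06
Step 2: n*m = 9.134e+25*8.797e-26 = 8.035
Step 3: P = (1/3)*8.035*1.654e+06 = 4.429e+06 Pa

4.429e+06


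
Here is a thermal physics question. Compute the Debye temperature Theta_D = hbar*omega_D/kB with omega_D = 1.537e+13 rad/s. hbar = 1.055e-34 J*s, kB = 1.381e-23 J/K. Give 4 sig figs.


Step 1: hbar*omega_D = 1.055e-34 * 1.537e+13 = 1.622e-21 J
Step 2: Theta_D = 1.622e-21 / 1.381e-23
Step 3: Theta_D = 117.4 K

117.4


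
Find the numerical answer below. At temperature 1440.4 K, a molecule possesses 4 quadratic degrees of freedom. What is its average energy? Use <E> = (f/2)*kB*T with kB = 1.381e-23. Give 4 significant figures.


Step 1: f/2 = 4/2 = 2
Step 2: kB*T = 1.381e-23 * 1440.4 = 1.989e-20
Step 3: <E> = 2 * 1.989e-20 = 3.978e-20 J

3.978e-20


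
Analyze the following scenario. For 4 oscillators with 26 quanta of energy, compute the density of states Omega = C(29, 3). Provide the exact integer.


Step 1: Use binomial coefficient C(29, 3)
Step 2: Numerator = 29! / 26!
Step 3: Denominator = 3!
Step 4: Omega = 3654

3654


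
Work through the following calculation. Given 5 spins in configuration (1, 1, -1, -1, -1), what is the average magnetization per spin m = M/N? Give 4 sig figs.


Step 1: Count up spins (+1): 2, down spins (-1): 3
Step 2: Total magnetization M = 2 - 3 = -1
Step 3: m = M/N = -1/5 = -0.2

-0.2


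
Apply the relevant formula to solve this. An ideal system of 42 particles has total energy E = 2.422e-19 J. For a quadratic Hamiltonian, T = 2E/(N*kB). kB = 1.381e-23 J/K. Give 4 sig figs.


Step 1: Numerator = 2*E = 2*2.422e-19 = 4.844e-19 J
Step 2: Denominator = N*kB = 42*1.381e-23 = 5.8e-22
Step 3: T = 4.844e-19 / 5.8e-22 = 835.1 K

835.1


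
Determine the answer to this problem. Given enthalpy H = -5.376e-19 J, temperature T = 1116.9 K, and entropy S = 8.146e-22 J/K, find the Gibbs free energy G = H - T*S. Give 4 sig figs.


Step 1: T*S = 1116.9 * 8.146e-22 = 9.098e-19 J
Step 2: G = H - T*S = -5.376e-19 - 9.098e-19
Step 3: G = -1.447e-18 J

-1.447e-18


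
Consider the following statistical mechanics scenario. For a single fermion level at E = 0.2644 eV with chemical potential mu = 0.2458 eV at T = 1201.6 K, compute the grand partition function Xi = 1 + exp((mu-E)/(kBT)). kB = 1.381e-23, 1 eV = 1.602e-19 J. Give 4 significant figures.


Step 1: (mu - E) = 0.2458 - 0.2644 = -0.0186 eV
Step 2: x = (mu-E)*eV/(kB*T) = -0.0186*1.602e-19/(1.381e-23*1201.6) = -0.1796
Step 3: exp(x) = 0.8356
Step 4: Xi = 1 + 0.8356 = 1.836

1.836


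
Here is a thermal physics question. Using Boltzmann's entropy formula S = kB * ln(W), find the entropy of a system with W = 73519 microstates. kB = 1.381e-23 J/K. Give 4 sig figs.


Step 1: ln(W) = ln(73519) = 11.21
Step 2: S = kB * ln(W) = 1.381e-23 * 11.21
Step 3: S = 1.547e-22 J/K

1.547e-22


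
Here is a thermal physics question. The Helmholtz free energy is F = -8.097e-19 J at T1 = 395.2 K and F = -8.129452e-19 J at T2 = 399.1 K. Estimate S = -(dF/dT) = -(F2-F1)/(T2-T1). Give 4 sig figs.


Step 1: dF = F2 - F1 = -8.129452e-19 - (-8.097e-19) = -3.2452e-21 J
Step 2: dT = T2 - T1 = 399.1 - 395.2 = 3.9 K
Step 3: S = -dF/dT = -(-3.2452e-21)/3.9 = 8.321e-22 J/K

8.321e-22
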